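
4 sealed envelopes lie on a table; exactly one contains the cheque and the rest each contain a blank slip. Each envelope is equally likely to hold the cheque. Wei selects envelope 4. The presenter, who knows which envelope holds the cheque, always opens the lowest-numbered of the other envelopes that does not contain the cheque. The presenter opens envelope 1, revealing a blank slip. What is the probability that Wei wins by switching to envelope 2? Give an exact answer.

1/3

Consider each possible location of the cheque in turn.
If it is in envelope 1 (prior 1/4): the presenter opened envelope 1, so this case is ruled out; weight (1/4)·0 = 0.
If it is in any of envelopes 2, 3, and 4 (prior 1/4 each): envelope 1 is the lowest-numbered option available, probability 1; weight (1/4)·1 = 1/4 each.
The weights sum to 3/4.
So P(the cheque in envelope 2 | the presenter opened envelope 1) = (1/4) / (3/4) = 1/3.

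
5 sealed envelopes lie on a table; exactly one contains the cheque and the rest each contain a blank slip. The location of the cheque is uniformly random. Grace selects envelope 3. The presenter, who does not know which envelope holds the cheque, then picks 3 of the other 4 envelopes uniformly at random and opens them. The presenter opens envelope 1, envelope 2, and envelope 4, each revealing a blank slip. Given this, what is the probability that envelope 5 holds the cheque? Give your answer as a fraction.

Apply Bayes' rule, conditioning on where the cheque actually is.
If it is in any of envelopes 1, 2, and 4 (prior 1/5 each): that envelope was opened and seen not to hold the prize — ruled out; weight (1/5)·0 = 0 each.
If it is in either of envelopes 3 and 5 (prior 1/5 each): the presenter picks exactly this set with probability 1/4 regardless, and none is the prize; weight (1/5)·(1/4) = 1/20 each.
The weights sum to 1/10.
So P(the cheque in envelope 5 | the presenter opened envelope 1, envelope 2, and envelope 4) = (1/20) / (1/10) = 1/2.

1/2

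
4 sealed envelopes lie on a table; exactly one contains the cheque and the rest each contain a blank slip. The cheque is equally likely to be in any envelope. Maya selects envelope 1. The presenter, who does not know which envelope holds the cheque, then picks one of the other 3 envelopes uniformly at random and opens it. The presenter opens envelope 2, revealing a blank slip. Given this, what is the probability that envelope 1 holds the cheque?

1/3

Because the presenter chose which envelope to open without knowing where the cheque is, the choice is independent of the prize location. Learning that envelope 2 does not hold the cheque simply rules out that one location and leaves the remaining 3 envelopes still equally likely by symmetry.
So P(the cheque in envelope 1) = 1/3.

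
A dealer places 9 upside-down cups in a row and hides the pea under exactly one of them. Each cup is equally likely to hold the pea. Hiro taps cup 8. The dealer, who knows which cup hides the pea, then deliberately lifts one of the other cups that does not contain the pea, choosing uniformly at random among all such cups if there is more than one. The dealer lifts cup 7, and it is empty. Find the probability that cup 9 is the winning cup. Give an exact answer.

Condition on the true location of the pea.
If it is under any of cups 1, 2, 3, 4, 5, 6, and 9 (prior 1/9 each): the dealer has 7 equally likely choices, so probability 1/7; weight (1/9)·(1/7) = 1/63 each.
If it is under cup 7 (prior 1/9): the dealer opened cup 7, so this case is ruled out; weight (1/9)·0 = 0.
If it is under cup 8 (prior 1/9): the dealer has 8 equally likely choices, so probability 1/8; weight (1/9)·(1/8) = 1/72.
The weights sum to 1/8.
So P(the pea under cup 9 | the dealer opened cup 7) = (1/63) / (1/8) = 8/63.

8/63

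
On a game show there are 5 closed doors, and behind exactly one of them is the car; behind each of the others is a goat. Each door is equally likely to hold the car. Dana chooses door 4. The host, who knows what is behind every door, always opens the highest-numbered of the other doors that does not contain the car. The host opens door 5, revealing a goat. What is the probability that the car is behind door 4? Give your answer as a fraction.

Consider each possible location of the car in turn.
If it is behind any of doors 1, 2, 3, and 4 (prior 1/5 each): door 5 is the highest-numbered option available, probability 1; weight (1/5)·1 = 1/5 each.
If it is behind door 5 (prior 1/5): the host opened door 5, so this case is ruled out; weight (1/5)·0 = 0.
The weights sum to 4/5.
So P(the car behind door 4 | the host opened door 5) = (1/5) / (4/5) = 1/4.

1/4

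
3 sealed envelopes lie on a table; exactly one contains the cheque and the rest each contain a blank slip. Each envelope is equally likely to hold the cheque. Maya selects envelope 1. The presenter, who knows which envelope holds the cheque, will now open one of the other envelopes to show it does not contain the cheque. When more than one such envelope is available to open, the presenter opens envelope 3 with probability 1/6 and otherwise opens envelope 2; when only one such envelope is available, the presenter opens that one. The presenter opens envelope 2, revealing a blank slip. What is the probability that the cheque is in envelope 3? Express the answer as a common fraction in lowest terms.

Consider each possible location of the cheque in turn.
If it is in envelope 1 (prior 1/3): envelope 3 is available but not opened, probability 5/6; weight (1/3)·(5/6) = 5/18.
If it is in envelope 2 (prior 1/3): the presenter opened envelope 2, so this case is ruled out; weight (1/3)·0 = 0.
If it is in envelope 3 (prior 1/3): only envelope 2 is available, probability 1; weight (1/3)·1 = 1/3.
The weights sum to 11/18.
So P(the cheque in envelope 3 | the presenter opened envelope 2) = (1/3) / (11/18) = 6/11.

6/11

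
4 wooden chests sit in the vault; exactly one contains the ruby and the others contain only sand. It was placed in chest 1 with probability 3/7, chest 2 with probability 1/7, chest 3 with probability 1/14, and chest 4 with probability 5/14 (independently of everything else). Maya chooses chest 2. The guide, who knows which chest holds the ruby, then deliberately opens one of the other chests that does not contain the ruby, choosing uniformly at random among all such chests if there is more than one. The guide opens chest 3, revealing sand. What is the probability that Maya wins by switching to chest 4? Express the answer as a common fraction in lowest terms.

15/37

Apply Bayes' rule, conditioning on where the ruby actually is.
If it is in chest 1 (prior 3/7): the guide has 2 equally likely choices, so probability 1/2; weight (3/7)·(1/2) = 3/14.
If it is in chest 2 (prior 1/7): the guide has 3 equally likely choices, so probability 1/3; weight (1/7)·(1/3) = 1/21.
If it is in chest 3 (prior 1/14): the guide opened chest 3, so this case is ruled out; weight (1/14)·0 = 0.
If it is in chest 4 (prior 5/14): the guide has 2 equally likely choices, so probability 1/2; weight (5/14)·(1/2) = 5/28.
The weights sum to 37/84.
So P(the ruby in chest 4 | the guide opened chest 3) = (5/28) / (37/84) = 15/37.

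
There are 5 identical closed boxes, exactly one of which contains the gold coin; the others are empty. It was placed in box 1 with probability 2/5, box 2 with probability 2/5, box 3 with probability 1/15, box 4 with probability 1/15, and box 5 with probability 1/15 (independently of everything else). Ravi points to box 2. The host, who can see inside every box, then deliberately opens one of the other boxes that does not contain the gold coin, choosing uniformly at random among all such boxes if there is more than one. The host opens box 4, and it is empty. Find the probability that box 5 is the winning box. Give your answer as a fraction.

2/25

Apply Bayes' rule, conditioning on where the gold coin actually is.
If it is in box 1 (prior 2/5): the host has 3 equally likely choices, so probability 1/3; weight (2/5)·(1/3) = 2/15.
If it is in box 2 (prior 2/5): the host has 4 equally likely choices, so probability 1/4; weight (2/5)·(1/4) = 1/10.
If it is in either of boxes 3 and 5 (prior 1/15 each): the host has 3 equally likely choices, so probability 1/3; weight (1/15)·(1/3) = 1/45 each.
If it is in box 4 (prior 1/15): the host opened box 4, so this case is ruled out; weight (1/15)·0 = 0.
The weights sum to 5/18.
So P(the gold coin in box 5 | the host opened box 4) = (1/45) / (5/18) = 2/25.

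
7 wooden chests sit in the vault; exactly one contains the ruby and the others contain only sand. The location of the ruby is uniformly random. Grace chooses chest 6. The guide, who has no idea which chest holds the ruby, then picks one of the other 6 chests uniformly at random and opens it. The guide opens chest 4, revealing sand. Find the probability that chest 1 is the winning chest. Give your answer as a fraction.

1/6

Because the guide chose which chest to open without knowing where the ruby is, the choice is independent of the prize location. Learning that chest 4 does not hold the ruby simply rules out that one location and leaves the remaining 6 chests still equally likely by symmetry.
So P(the ruby in chest 1) = 1/6.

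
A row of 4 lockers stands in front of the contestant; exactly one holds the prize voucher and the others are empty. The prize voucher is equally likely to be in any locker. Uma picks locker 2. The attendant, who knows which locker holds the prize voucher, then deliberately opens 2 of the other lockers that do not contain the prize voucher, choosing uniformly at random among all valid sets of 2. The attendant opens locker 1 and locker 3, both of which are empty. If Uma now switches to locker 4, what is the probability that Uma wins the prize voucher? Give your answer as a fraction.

3/4

Consider each possible location of the prize voucher in turn.
If it is in either of lockers 1 and 3 (prior 1/4 each): that locker was opened and seen not to hold the prize — ruled out; weight (1/4)·0 = 0 each.
If it is in locker 2 (prior 1/4): the attendant has 3 equally likely choices, so probability 1/3; weight (1/4)·(1/3) = 1/12.
If it is in locker 4 (prior 1/4): the attendant has no choice, probability 1; weight (1/4)·1 = 1/4.
The weights sum to 1/3.
So P(the prize voucher in locker 4 | the attendant opened locker 1 and locker 3) = (1/4) / (1/3) = 3/4.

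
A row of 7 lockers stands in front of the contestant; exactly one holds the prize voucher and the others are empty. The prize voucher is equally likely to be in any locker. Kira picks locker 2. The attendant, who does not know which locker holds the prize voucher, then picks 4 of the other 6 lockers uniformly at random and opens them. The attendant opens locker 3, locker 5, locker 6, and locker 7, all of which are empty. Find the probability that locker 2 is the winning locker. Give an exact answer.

Consider each possible location of the prize voucher in turn.
If it is in any of lockers 1, 2, and 4 (prior 1/7 each): the attendant picks exactly this set with probability 1/15 regardless, and none is the prize; weight (1/7)·(1/15) = 1/105 each.
If it is in any of lockers 3, 5, 6, and 7 (prior 1/7 each): that locker was opened and seen not to hold the prize — ruled out; weight (1/7)·0 = 0 each.
The weights sum to 1/35.
So P(the prize voucher in locker 2 | the attendant opened locker 3, locker 5, locker 6, and locker 7) = (1/105) / (1/35) = 1/3.

1/3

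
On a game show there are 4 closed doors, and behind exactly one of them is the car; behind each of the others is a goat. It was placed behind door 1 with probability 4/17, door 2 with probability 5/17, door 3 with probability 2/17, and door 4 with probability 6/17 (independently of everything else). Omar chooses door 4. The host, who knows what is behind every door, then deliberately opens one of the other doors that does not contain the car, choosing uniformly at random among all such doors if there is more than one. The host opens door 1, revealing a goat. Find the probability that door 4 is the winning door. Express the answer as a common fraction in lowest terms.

4/11

Consider each possible location of the car in turn.
If it is behind door 1 (prior 4/17): the host opened door 1, so this case is ruled out; weight (4/17)·0 = 0.
If it is behind door 2 (prior 5/17): the host has 2 equally likely choices, so probability 1/2; weight (5/17)·(1/2) = 5/34.
If it is behind door 3 (prior 2/17): the host has 2 equally likely choices, so probability 1/2; weight (2/17)·(1/2) = 1/17.
If it is behind door 4 (prior 6/17): the host has 3 equally likely choices, so probability 1/3; weight (6/17)·(1/3) = 2/17.
The weights sum to 11/34.
So P(the car behind door 4 | the host opened door 1) = (2/17) / (11/34) = 4/11.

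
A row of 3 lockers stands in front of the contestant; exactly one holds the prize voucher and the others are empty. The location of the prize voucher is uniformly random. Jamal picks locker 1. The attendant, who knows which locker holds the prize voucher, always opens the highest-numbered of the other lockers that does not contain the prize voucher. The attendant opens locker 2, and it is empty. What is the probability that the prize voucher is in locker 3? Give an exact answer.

1

Consider each possible location of the prize voucher in turn.
If it is in locker 1 (prior 1/3): the attendant would have opened locker 3 instead, probability 0; weight (1/3)·0 = 0.
If it is in locker 2 (prior 1/3): the attendant opened locker 2, so this case is ruled out; weight (1/3)·0 = 0.
If it is in locker 3 (prior 1/3): locker 2 is the highest-numbered option available, probability 1; weight (1/3)·1 = 1/3.
The weights sum to 1/3.
So P(the prize voucher in locker 3 | the attendant opened locker 2) = (1/3) / (1/3) = 1.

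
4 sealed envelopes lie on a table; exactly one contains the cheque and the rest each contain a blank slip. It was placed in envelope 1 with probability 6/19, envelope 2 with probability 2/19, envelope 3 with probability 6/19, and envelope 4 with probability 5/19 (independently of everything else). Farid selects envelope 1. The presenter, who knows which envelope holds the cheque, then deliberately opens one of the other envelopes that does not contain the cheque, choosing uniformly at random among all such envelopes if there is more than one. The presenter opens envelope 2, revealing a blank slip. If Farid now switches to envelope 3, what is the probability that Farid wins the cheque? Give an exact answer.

Condition on the true location of the cheque.
If it is in envelope 1 (prior 6/19): the presenter has 3 equally likely choices, so probability 1/3; weight (6/19)·(1/3) = 2/19.
If it is in envelope 2 (prior 2/19): the presenter opened envelope 2, so this case is ruled out; weight (2/19)·0 = 0.
If it is in envelope 3 (prior 6/19): the presenter has 2 equally likely choices, so probability 1/2; weight (6/19)·(1/2) = 3/19.
If it is in envelope 4 (prior 5/19): the presenter has 2 equally likely choices, so probability 1/2; weight (5/19)·(1/2) = 5/38.
The weights sum to 15/38.
So P(the cheque in envelope 3 | the presenter opened envelope 2) = (3/19) / (15/38) = 2/5.

2/5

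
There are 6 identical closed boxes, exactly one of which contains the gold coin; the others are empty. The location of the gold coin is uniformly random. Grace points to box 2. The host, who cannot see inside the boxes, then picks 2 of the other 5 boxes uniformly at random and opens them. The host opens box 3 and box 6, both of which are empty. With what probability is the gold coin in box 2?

Because the host chose which boxes to open without knowing where the gold coin is, the choice is independent of the prize location. Learning that none of the 2 opened boxes holds the gold coin simply rules out those 2 locations and leaves the remaining 4 boxes still equally likely by symmetry.
So P(the gold coin in box 2) = 1/4.

1/4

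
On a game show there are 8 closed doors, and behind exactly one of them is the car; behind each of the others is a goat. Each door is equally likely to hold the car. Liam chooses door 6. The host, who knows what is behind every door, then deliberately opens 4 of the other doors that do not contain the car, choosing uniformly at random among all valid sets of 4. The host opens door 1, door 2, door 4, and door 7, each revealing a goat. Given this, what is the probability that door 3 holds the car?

Condition on the true location of the car.
If it is behind any of doors 1, 2, 4, and 7 (prior 1/8 each): that door was opened and seen not to hold the prize — ruled out; weight (1/8)·0 = 0 each.
If it is behind any of doors 3, 5, and 8 (prior 1/8 each): the host has 15 equally likely choices, so probability 1/15; weight (1/8)·(1/15) = 1/120 each.
If it is behind door 6 (prior 1/8): the host has 35 equally likely choices, so probability 1/35; weight (1/8)·(1/35) = 1/280.
The weights sum to 1/35.
So P(the car behind door 3 | the host opened door 1, door 2, door 4, and door 7) = (1/120) / (1/35) = 7/24.

7/24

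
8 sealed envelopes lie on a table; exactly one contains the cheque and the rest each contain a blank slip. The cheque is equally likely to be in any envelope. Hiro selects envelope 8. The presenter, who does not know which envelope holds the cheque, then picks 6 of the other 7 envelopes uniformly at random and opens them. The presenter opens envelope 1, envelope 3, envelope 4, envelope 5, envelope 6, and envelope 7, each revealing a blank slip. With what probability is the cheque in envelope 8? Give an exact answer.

Consider each possible location of the cheque in turn.
If it is in any of envelopes 1, 3, 4, 5, 6, and 7 (prior 1/8 each): that envelope was opened and seen not to hold the prize — ruled out; weight (1/8)·0 = 0 each.
If it is in either of envelopes 2 and 8 (prior 1/8 each): the presenter picks exactly this set with probability 1/7 regardless, and none is the prize; weight (1/8)·(1/7) = 1/56 each.
The weights sum to 1/28.
So P(the cheque in envelope 8 | the presenter opened envelope 1, envelope 3, envelope 4, envelope 5, envelope 6, and envelope 7) = (1/56) / (1/28) = 1/2.

1/2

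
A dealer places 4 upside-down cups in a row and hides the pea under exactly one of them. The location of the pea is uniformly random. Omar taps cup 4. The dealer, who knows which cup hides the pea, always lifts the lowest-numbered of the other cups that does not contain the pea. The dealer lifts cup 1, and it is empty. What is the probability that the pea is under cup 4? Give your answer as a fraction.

Consider each possible location of the pea in turn.
If it is under cup 1 (prior 1/4): the dealer opened cup 1, so this case is ruled out; weight (1/4)·0 = 0.
If it is under any of cups 2, 3, and 4 (prior 1/4 each): cup 1 is the lowest-numbered option available, probability 1; weight (1/4)·1 = 1/4 each.
The weights sum to 3/4.
So P(the pea under cup 4 | the dealer opened cup 1) = (1/4) / (3/4) = 1/3.

1/3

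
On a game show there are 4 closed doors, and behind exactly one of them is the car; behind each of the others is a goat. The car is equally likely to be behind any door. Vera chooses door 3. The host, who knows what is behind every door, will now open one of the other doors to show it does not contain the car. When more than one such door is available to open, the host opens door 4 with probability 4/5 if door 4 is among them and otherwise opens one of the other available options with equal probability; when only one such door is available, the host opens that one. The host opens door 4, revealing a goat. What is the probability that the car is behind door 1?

Condition on the true location of the car.
If it is behind any of doors 1, 2, and 3 (prior 1/4 each): door 4 is available, opened with probability 4/5; weight (1/4)·(4/5) = 1/5 each.
If it is behind door 4 (prior 1/4): the host opened door 4, so this case is ruled out; weight (1/4)·0 = 0.
The weights sum to 3/5.
So P(the car behind door 1 | the host opened door 4) = (1/5) / (3/5) = 1/3.

1/3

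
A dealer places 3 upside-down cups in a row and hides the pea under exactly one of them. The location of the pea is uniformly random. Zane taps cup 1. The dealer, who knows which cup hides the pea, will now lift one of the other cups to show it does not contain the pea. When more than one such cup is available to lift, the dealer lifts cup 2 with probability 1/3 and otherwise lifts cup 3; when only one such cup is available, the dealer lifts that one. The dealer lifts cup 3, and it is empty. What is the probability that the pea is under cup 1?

2/5

Condition on the true location of the pea.
If it is under cup 1 (prior 1/3): cup 2 is available but not opened, probability 2/3; weight (1/3)·(2/3) = 2/9.
If it is under cup 2 (prior 1/3): only cup 3 is available, probability 1; weight (1/3)·1 = 1/3.
If it is under cup 3 (prior 1/3): the dealer opened cup 3, so this case is ruled out; weight (1/3)·0 = 0.
The weights sum to 5/9.
So P(the pea under cup 1 | the dealer opened cup 3) = (2/9) / (5/9) = 2/5.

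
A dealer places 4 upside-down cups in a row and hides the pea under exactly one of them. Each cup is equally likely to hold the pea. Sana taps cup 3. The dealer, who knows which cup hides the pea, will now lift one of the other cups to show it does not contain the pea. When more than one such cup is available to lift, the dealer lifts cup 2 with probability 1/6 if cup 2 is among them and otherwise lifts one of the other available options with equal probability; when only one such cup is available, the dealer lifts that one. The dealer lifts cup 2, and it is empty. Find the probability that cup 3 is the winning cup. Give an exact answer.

1/3

Condition on the true location of the pea.
If it is under any of cups 1, 3, and 4 (prior 1/4 each): cup 2 is available, opened with probability 1/6; weight (1/4)·(1/6) = 1/24 each.
If it is under cup 2 (prior 1/4): the dealer opened cup 2, so this case is ruled out; weight (1/4)·0 = 0.
The weights sum to 1/8.
So P(the pea under cup 3 | the dealer opened cup 2) = (1/24) / (1/8) = 1/3.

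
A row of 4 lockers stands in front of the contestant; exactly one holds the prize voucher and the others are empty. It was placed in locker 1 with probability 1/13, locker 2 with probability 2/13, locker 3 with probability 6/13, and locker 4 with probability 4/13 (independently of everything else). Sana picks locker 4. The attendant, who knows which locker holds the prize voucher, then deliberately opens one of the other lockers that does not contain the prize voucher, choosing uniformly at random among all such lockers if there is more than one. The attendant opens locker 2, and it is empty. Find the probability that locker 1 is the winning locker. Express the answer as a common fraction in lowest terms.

Consider each possible location of the prize voucher in turn.
If it is in locker 1 (prior 1/13): the attendant has 2 equally likely choices, so probability 1/2; weight (1/13)·(1/2) = 1/26.
If it is in locker 2 (prior 2/13): the attendant opened locker 2, so this case is ruled out; weight (2/13)·0 = 0.
If it is in locker 3 (prior 6/13): the attendant has 2 equally likely choices, so probability 1/2; weight (6/13)·(1/2) = 3/13.
If it is in locker 4 (prior 4/13): the attendant has 3 equally likely choices, so probability 1/3; weight (4/13)·(1/3) = 4/39.
The weights sum to 29/78.
So P(the prize voucher in locker 1 | the attendant opened locker 2) = (1/26) / (29/78) = 3/29.

3/29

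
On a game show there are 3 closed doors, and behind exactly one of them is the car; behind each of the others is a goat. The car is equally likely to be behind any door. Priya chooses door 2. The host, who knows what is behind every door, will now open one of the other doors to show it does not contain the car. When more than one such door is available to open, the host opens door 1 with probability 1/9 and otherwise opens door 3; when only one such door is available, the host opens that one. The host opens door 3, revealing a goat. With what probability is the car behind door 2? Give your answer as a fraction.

8/17

Apply Bayes' rule, conditioning on where the car actually is.
If it is behind door 1 (prior 1/3): only door 3 is available, probability 1; weight (1/3)·1 = 1/3.
If it is behind door 2 (prior 1/3): door 1 is available but not opened, probability 8/9; weight (1/3)·(8/9) = 8/27.
If it is behind door 3 (prior 1/3): the host opened door 3, so this case is ruled out; weight (1/3)·0 = 0.
The weights sum to 17/27.
So P(the car behind door 2 | the host opened door 3) = (8/27) / (17/27) = 8/17.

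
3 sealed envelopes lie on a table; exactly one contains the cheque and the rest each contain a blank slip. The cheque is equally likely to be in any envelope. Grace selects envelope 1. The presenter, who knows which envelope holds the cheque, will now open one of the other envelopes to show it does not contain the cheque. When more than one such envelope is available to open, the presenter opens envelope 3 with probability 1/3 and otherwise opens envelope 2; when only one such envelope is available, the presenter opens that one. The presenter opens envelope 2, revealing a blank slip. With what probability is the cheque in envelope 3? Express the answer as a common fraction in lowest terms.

Consider each possible location of the cheque in turn.
If it is in envelope 1 (prior 1/3): envelope 3 is available but not opened, probability 2/3; weight (1/3)·(2/3) = 2/9.
If it is in envelope 2 (prior 1/3): the presenter opened envelope 2, so this case is ruled out; weight (1/3)·0 = 0.
If it is in envelope 3 (prior 1/3): only envelope 2 is available, probability 1; weight (1/3)·1 = 1/3.
The weights sum to 5/9.
So P(the cheque in envelope 3 | the presenter opened envelope 2) = (1/3) / (5/9) = 3/5.

3/5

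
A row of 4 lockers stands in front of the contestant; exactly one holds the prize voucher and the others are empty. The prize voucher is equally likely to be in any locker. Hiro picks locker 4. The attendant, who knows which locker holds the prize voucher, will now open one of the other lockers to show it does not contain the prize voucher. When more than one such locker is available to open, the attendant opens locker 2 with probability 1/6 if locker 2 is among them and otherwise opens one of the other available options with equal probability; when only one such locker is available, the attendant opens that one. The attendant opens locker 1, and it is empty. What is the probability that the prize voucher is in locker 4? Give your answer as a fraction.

5/21

Condition on the true location of the prize voucher.
If it is in locker 1 (prior 1/4): the attendant opened locker 1, so this case is ruled out; weight (1/4)·0 = 0.
If it is in locker 2 (prior 1/4): locker 2 holds the prize so is unavailable; the attendant chooses uniformly among the 2 others, probability 1/2; weight (1/4)·(1/2) = 1/8.
If it is in locker 3 (prior 1/4): locker 2 is available but not opened, probability 5/6; weight (1/4)·(5/6) = 5/24.
If it is in locker 4 (prior 1/4): locker 2 is available but not opened; locker 1 gets probability (1 − 1/6)/2 = 5/12; weight (1/4)·(5/12) = 5/48.
The weights sum to 7/16.
So P(the prize voucher in locker 4 | the attendant opened locker 1) = (5/48) / (7/16) = 5/21.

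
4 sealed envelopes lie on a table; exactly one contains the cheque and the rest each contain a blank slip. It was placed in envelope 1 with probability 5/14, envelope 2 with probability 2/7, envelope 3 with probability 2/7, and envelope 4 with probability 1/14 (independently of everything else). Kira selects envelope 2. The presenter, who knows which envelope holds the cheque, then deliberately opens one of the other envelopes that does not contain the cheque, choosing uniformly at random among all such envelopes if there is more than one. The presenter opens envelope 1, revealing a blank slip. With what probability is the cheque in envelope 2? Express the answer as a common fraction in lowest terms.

Apply Bayes' rule, conditioning on where the cheque actually is.
If it is in envelope 1 (prior 5/14): the presenter opened envelope 1, so this case is ruled out; weight (5/14)·0 = 0.
If it is in envelope 2 (prior 2/7): the presenter has 3 equally likely choices, so probability 1/3; weight (2/7)·(1/3) = 2/21.
If it is in envelope 3 (prior 2/7): the presenter has 2 equally likely choices, so probability 1/2; weight (2/7)·(1/2) = 1/7.
If it is in envelope 4 (prior 1/14): the presenter has 2 equally likely choices, so probability 1/2; weight (1/14)·(1/2) = 1/28.
The weights sum to 23/84.
So P(the cheque in envelope 2 | the presenter opened envelope 1) = (2/21) / (23/84) = 8/23.

8/23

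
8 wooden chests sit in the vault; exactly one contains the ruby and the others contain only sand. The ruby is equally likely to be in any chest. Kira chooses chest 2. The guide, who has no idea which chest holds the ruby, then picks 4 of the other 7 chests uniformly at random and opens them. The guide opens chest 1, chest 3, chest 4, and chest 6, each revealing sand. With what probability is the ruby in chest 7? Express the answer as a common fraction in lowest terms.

1/4

Condition on the true location of the ruby.
If it is in any of chests 1, 3, 4, and 6 (prior 1/8 each): that chest was opened and seen not to hold the prize — ruled out; weight (1/8)·0 = 0 each.
If it is in any of chests 2, 5, 7, and 8 (prior 1/8 each): the guide picks exactly this set with probability 1/35 regardless, and none is the prize; weight (1/8)·(1/35) = 1/280 each.
The weights sum to 1/70.
So P(the ruby in chest 7 | the guide opened chest 1, chest 3, chest 4, and chest 6) = (1/280) / (1/70) = 1/4.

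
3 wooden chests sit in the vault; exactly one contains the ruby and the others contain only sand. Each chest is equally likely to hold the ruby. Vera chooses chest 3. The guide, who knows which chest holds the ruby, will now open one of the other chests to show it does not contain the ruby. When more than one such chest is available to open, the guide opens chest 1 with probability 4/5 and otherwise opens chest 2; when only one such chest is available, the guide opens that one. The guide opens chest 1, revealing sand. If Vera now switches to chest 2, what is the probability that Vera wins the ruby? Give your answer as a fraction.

Condition on the true location of the ruby.
If it is in chest 1 (prior 1/3): the guide opened chest 1, so this case is ruled out; weight (1/3)·0 = 0.
If it is in chest 2 (prior 1/3): only chest 1 is available, probability 1; weight (1/3)·1 = 1/3.
If it is in chest 3 (prior 1/3): chest 1 is available, opened with probability 4/5; weight (1/3)·(4/5) = 4/15.
The weights sum to 3/5.
So P(the ruby in chest 2 | the guide opened chest 1) = (1/3) / (3/5) = 5/9.

5/9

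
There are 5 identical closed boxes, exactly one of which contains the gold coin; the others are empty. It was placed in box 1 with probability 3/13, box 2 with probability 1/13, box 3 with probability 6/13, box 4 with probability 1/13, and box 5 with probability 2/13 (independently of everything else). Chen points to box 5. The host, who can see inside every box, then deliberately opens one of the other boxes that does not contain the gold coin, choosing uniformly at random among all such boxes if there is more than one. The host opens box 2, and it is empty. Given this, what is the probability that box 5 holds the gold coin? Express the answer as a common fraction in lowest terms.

Apply Bayes' rule, conditioning on where the gold coin actually is.
If it is in box 1 (prior 3/13): the host has 3 equally likely choices, so probability 1/3; weight (3/13)·(1/3) = 1/13.
If it is in box 2 (prior 1/13): the host opened box 2, so this case is ruled out; weight (1/13)·0 = 0.
If it is in box 3 (prior 6/13): the host has 3 equally likely choices, so probability 1/3; weight (6/13)·(1/3) = 2/13.
If it is in box 4 (prior 1/13): the host has 3 equally likely choices, so probability 1/3; weight (1/13)·(1/3) = 1/39.
If it is in box 5 (prior 2/13): the host has 4 equally likely choices, so probability 1/4; weight (2/13)·(1/4) = 1/26.
The weights sum to 23/78.
So P(the gold coin in box 5 | the host opened box 2) = (1/26) / (23/78) = 3/23.

3/23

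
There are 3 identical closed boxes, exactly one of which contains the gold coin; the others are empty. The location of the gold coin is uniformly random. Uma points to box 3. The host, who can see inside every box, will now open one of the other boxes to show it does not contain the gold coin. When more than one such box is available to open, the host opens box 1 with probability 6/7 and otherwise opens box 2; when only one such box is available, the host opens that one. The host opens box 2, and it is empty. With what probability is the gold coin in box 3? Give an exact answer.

Condition on the true location of the gold coin.
If it is in box 1 (prior 1/3): only box 2 is available, probability 1; weight (1/3)·1 = 1/3.
If it is in box 2 (prior 1/3): the host opened box 2, so this case is ruled out; weight (1/3)·0 = 0.
If it is in box 3 (prior 1/3): box 1 is available but not opened, probability 1/7; weight (1/3)·(1/7) = 1/21.
The weights sum to 8/21.
So P(the gold coin in box 3 | the host opened box 2) = (1/21) / (8/21) = 1/8.

1/8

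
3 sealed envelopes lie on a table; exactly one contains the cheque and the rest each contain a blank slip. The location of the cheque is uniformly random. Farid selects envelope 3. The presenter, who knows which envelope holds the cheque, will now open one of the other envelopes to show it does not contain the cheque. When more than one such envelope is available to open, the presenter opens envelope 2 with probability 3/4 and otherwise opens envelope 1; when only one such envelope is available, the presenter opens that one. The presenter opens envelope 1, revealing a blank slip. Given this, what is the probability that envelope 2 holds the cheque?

Apply Bayes' rule, conditioning on where the cheque actually is.
If it is in envelope 1 (prior 1/3): the presenter opened envelope 1, so this case is ruled out; weight (1/3)·0 = 0.
If it is in envelope 2 (prior 1/3): only envelope 1 is available, probability 1; weight (1/3)·1 = 1/3.
If it is in envelope 3 (prior 1/3): envelope 2 is available but not opened, probability 1/4; weight (1/3)·(1/4) = 1/12.
The weights sum to 5/12.
So P(the cheque in envelope 2 | the presenter opened envelope 1) = (1/3) / (5/12) = 4/5.

4/5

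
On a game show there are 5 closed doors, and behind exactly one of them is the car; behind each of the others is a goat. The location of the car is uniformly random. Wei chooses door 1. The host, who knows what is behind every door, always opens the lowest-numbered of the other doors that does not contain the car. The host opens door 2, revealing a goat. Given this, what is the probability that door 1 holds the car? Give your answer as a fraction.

Apply Bayes' rule, conditioning on where the car actually is.
If it is behind any of doors 1, 3, 4, and 5 (prior 1/5 each): door 2 is the lowest-numbered option available, probability 1; weight (1/5)·1 = 1/5 each.
If it is behind door 2 (prior 1/5): the host opened door 2, so this case is ruled out; weight (1/5)·0 = 0.
The weights sum to 4/5.
So P(the car behind door 1 | the host opened door 2) = (1/5) / (4/5) = 1/4.

1/4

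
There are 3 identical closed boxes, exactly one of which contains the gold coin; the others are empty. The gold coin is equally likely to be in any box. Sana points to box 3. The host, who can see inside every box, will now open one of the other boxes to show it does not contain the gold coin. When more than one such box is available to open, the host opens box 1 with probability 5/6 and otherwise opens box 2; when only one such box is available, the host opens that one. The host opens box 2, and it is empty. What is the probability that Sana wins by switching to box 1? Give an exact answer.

Apply Bayes' rule, conditioning on where the gold coin actually is.
If it is in box 1 (prior 1/3): only box 2 is available, probability 1; weight (1/3)·1 = 1/3.
If it is in box 2 (prior 1/3): the host opened box 2, so this case is ruled out; weight (1/3)·0 = 0.
If it is in box 3 (prior 1/3): box 1 is available but not opened, probability 1/6; weight (1/3)·(1/6) = 1/18.
The weights sum to 7/18.
So P(the gold coin in box 1 | the host opened box 2) = (1/3) / (7/18) = 6/7.

6/7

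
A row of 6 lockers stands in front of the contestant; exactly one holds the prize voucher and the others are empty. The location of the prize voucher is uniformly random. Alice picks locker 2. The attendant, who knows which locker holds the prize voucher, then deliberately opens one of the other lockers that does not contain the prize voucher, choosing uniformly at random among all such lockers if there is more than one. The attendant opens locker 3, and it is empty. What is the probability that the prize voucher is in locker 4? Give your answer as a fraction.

Condition on the true location of the prize voucher.
If it is in any of lockers 1, 4, 5, and 6 (prior 1/6 each): the attendant has 4 equally likely choices, so probability 1/4; weight (1/6)·(1/4) = 1/24 each.
If it is in locker 2 (prior 1/6): the attendant has 5 equally likely choices, so probability 1/5; weight (1/6)·(1/5) = 1/30.
If it is in locker 3 (prior 1/6): the attendant opened locker 3, so this case is ruled out; weight (1/6)·0 = 0.
The weights sum to 1/5.
So P(the prize voucher in locker 4 | the attendant opened locker 3) = (1/24) / (1/5) = 5/24.

5/24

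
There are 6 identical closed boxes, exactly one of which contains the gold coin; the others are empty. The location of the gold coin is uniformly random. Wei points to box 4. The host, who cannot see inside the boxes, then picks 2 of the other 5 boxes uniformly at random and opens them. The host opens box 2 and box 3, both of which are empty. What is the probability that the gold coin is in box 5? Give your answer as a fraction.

1/4

Consider each possible location of the gold coin in turn.
If it is in any of boxes 1, 4, 5, and 6 (prior 1/6 each): the host picks exactly this set with probability 1/10 regardless, and none is the prize; weight (1/6)·(1/10) = 1/60 each.
If it is in either of boxes 2 and 3 (prior 1/6 each): that box was opened and seen not to hold the prize — ruled out; weight (1/6)·0 = 0 each.
The weights sum to 1/15.
So P(the gold coin in box 5 | the host opened box 2 and box 3) = (1/60) / (1/15) = 1/4.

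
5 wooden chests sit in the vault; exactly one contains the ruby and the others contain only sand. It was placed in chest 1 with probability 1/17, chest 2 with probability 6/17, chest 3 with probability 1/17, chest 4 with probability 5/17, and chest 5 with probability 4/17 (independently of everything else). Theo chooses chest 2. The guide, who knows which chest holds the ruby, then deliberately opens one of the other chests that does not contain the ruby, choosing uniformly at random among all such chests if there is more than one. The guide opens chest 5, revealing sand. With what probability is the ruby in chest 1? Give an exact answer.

Consider each possible location of the ruby in turn.
If it is in either of chests 1 and 3 (prior 1/17 each): the guide has 3 equally likely choices, so probability 1/3; weight (1/17)·(1/3) = 1/51 each.
If it is in chest 2 (prior 6/17): the guide has 4 equally likely choices, so probability 1/4; weight (6/17)·(1/4) = 3/34.
If it is in chest 4 (prior 5/17): the guide has 3 equally likely choices, so probability 1/3; weight (5/17)·(1/3) = 5/51.
If it is in chest 5 (prior 4/17): the guide opened chest 5, so this case is ruled out; weight (4/17)·0 = 0.
The weights sum to 23/102.
So P(the ruby in chest 1 | the guide opened chest 5) = (1/51) / (23/102) = 2/23.

2/23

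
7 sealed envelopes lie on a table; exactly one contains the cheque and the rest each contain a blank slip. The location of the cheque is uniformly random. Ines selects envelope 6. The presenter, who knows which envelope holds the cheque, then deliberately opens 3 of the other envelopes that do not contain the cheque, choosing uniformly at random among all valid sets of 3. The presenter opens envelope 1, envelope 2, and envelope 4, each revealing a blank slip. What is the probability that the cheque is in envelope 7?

2/7

Apply Bayes' rule, conditioning on where the cheque actually is.
If it is in any of envelopes 1, 2, and 4 (prior 1/7 each): that envelope was opened and seen not to hold the prize — ruled out; weight (1/7)·0 = 0 each.
If it is in any of envelopes 3, 5, and 7 (prior 1/7 each): the presenter has 10 equally likely choices, so probability 1/10; weight (1/7)·(1/10) = 1/70 each.
If it is in envelope 6 (prior 1/7): the presenter has 20 equally likely choices, so probability 1/20; weight (1/7)·(1/20) = 1/140.
The weights sum to 1/20.
So P(the cheque in envelope 7 | the presenter opened envelope 1, envelope 2, and envelope 4) = (1/70) / (1/20) = 2/7.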